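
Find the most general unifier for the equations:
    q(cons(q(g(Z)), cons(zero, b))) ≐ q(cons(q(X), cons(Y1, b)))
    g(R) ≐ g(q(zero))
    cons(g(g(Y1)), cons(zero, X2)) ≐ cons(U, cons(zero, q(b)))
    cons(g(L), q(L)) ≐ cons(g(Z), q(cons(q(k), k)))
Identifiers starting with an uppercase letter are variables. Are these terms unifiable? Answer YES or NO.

YES

Decompose q/1: cons(q(g(Z)), cons(zero, b)) ≐ cons(q(X), cons(Y1, b)).
Decompose cons/2: q(g(Z)) ≐ q(X),  cons(zero, b) ≐ cons(Y1, b).
Decompose q/1: g(Z) ≐ X.
Bind X := g(Z); no other remaining equation mentions X.
Decompose cons/2: zero ≐ Y1,  b ≐ b.
Bind Y1 := zero; substituting into the one remaining equation that mentions Y1 gives: cons(g(g(zero)), cons(zero, X2)) ≐ cons(U, cons(zero, q(b))).
Delete trivial equation b ≐ b.
Decompose g/1: R ≐ q(zero).
Bind R := q(zero); no other remaining equation mentions R.
Decompose cons/2: g(g(zero)) ≐ U,  cons(zero, X2) ≐ cons(zero, q(b)).
Bind U := g(g(zero)); no other remaining equation mentions U.
Decompose cons/2: zero ≐ zero,  X2 ≐ q(b).
Delete trivial equation zero ≐ zero.
Bind X2 := q(b); no other remaining equation mentions X2.
Decompose cons/2: g(L) ≐ g(Z),  q(L) ≐ q(cons(q(k), k)).
Decompose g/1: L ≐ Z.
Bind L := Z; substituting into the remaining equation gives: q(Z) ≐ q(cons(q(k), k)).
Decompose q/1: Z ≐ cons(q(k), k).
Bind Z := cons(q(k), k). Substituting into the earlier bindings gives X := g(cons(q(k), k)), L := cons(q(k), k).
No equations remain and no clash or occurs-check failure arose, so a unifier exists.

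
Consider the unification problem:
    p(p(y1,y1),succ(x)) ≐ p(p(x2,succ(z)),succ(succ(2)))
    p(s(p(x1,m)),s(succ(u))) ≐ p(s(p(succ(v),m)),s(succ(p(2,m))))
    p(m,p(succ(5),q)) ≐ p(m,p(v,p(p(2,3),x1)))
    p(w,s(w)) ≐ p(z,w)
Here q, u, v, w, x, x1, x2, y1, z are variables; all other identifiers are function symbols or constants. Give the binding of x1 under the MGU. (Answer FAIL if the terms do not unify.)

Decompose p/2: p(y1,y1) ≐ p(x2,succ(z)),  succ(x) ≐ succ(succ(2)).
Decompose p/2: y1 ≐ x2,  y1 ≐ succ(z).
Bind y1 := x2; substituting into the one remaining equation that mentions y1 gives: x2 ≐ succ(z).
Bind x2 := succ(z); no other remaining equation mentions x2. Substituting into the earlier binding gives y1 := succ(z).
Decompose succ/1: x ≐ succ(2).
Bind x := succ(2); no other remaining equation mentions x.
Decompose p/2: s(p(x1,m)) ≐ s(p(succ(v),m)),  s(succ(u)) ≐ s(succ(p(2,m))).
Decompose s/1: p(x1,m) ≐ p(succ(v),m).
Decompose p/2: x1 ≐ succ(v),  m ≐ m.
Bind x1 := succ(v); substituting into the one remaining equation that mentions x1 gives: p(m,p(succ(5),q)) ≐ p(m,p(v,p(p(2,3),succ(v)))).
Delete trivial equation m ≐ m.
Decompose s/1: succ(u) ≐ succ(p(2,m)).
Decompose succ/1: u ≐ p(2,m).
Bind u := p(2,m); no other remaining equation mentions u.
Decompose p/2: m ≐ m,  p(succ(5),q) ≐ p(v,p(p(2,3),succ(v))).
Delete trivial equation m ≐ m.
Decompose p/2: succ(5) ≐ v,  q ≐ p(p(2,3),succ(v)).
Bind v := succ(5); substituting into the one remaining equation that mentions v gives: q ≐ p(p(2,3),succ(succ(5))). Substituting into the earlier binding gives x1 := succ(succ(5)).
Bind q := p(p(2,3),succ(succ(5))); no other remaining equation mentions q.
Decompose p/2: w ≐ z,  s(w) ≐ w.
Bind w := z; substituting into the remaining equation gives: s(z) ≐ z.
Occurs check fails: z occurs in s(z); the equation z ≐ s(z) has no finite solution.

FAIL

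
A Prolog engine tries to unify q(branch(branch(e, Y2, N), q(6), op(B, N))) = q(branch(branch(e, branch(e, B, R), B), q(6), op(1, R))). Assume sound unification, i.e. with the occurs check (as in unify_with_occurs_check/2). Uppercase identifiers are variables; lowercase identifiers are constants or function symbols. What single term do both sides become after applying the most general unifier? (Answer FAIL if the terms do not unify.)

q(branch(branch(e, branch(e, 1, 1), 1), q(6), op(1, 1)))

Decompose q/1: branch(branch(e, Y2, N), q(6), op(B, N)) = branch(branch(e, branch(e, B, R), B), q(6), op(1, R)).
Decompose branch/3: branch(e, Y2, N) = branch(e, branch(e, B, R), B),  q(6) = q(6),  op(B, N) = op(1, R).
Decompose branch/3: e = e,  Y2 = branch(e, B, R),  N = B.
Delete trivial equation e = e.
Bind Y2 := branch(e, B, R); no other remaining equation mentions Y2.
Bind N := B; substituting into the one remaining equation that mentions N gives: op(B, B) = op(1, R).
Delete trivial equation q(6) = q(6).
Decompose op/2: B = 1,  B = R.
Bind B := 1; substituting into the remaining equation gives: 1 = R. Substituting into the earlier bindings gives Y2 := branch(e, 1, R), N := 1.
Bind R := 1. Substituting into the earlier binding gives Y2 := branch(e, 1, 1).
Applying the MGU to either side gives q(branch(branch(e, branch(e, 1, 1), 1), q(6), op(1, 1))).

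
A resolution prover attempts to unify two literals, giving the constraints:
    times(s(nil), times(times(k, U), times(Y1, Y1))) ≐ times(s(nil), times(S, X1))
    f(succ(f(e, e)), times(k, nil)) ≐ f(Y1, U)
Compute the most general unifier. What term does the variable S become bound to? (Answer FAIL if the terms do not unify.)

Decompose times/2: s(nil) ≐ s(nil),  times(times(k, U), times(Y1, Y1)) ≐ times(S, X1).
Delete trivial equation s(nil) ≐ s(nil).
Decompose times/2: times(k, U) ≐ S,  times(Y1, Y1) ≐ X1.
Bind S := times(k, U); no other remaining equation mentions S.
Bind X1 := times(Y1, Y1); no other remaining equation mentions X1.
Decompose f/2: succ(f(e, e)) ≐ Y1,  times(k, nil) ≐ U.
Bind Y1 := succ(f(e, e)); no other remaining equation mentions Y1. Substituting into the earlier binding gives X1 := times(succ(f(e, e)), succ(f(e, e))).
Bind U := times(k, nil). Substituting into the earlier binding gives S := times(k, times(k, nil)).
MGU = { S := times(k, times(k, nil)), X1 := times(succ(f(e, e)), succ(f(e, e))), Y1 := succ(f(e, e)), U := times(k, nil) }, so S := times(k, times(k, nil)).

times(k, times(k, nil))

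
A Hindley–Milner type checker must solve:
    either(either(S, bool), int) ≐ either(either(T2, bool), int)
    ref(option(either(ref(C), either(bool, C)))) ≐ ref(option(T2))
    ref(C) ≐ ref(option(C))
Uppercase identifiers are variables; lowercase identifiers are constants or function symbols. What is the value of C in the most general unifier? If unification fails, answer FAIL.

FAIL

Decompose either/2: either(S, bool) ≐ either(T2, bool),  int ≐ int.
Decompose either/2: S ≐ T2,  bool ≐ bool.
Bind S := T2; no other remaining equation mentions S.
Delete trivial equation bool ≐ bool.
Delete trivial equation int ≐ int.
Decompose ref/1: option(either(ref(C), either(bool, C))) ≐ option(T2).
Decompose option/1: either(ref(C), either(bool, C)) ≐ T2.
Bind T2 := either(ref(C), either(bool, C)); no other remaining equation mentions T2. Substituting into the earlier binding gives S := either(ref(C), either(bool, C)).
Decompose ref/1: C ≐ option(C).
Occurs check fails: C occurs in option(C); the equation C ≐ option(C) has no finite solution.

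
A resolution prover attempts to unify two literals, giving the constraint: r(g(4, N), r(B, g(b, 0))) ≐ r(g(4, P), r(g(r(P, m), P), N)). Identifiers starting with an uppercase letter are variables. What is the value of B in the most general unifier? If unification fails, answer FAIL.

g(r(g(b, 0), m), g(b, 0))

Decompose r/2: g(4, N) ≐ g(4, P),  r(B, g(b, 0)) ≐ r(g(r(P, m), P), N).
Decompose g/2: 4 ≐ 4,  N ≐ P.
Delete trivial equation 4 ≐ 4.
Bind N := P; substituting into the remaining equation gives: r(B, g(b, 0)) ≐ r(g(r(P, m), P), P).
Decompose r/2: B ≐ g(r(P, m), P),  g(b, 0) ≐ P.
Bind B := g(r(P, m), P); no other remaining equation mentions B.
Bind P := g(b, 0). Substituting into the earlier bindings gives N := g(b, 0), B := g(r(g(b, 0), m), g(b, 0)).
MGU = { N -> g(b, 0), B -> g(r(g(b, 0), m), g(b, 0)), P -> g(b, 0) }, so B -> g(r(g(b, 0), m), g(b, 0)).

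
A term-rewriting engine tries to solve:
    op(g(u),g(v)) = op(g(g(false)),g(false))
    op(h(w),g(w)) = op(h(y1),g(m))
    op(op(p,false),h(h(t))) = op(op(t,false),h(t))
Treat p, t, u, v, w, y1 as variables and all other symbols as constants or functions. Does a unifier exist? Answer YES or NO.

NO

Decompose op/2: g(u) = g(g(false)),  g(v) = g(false).
Decompose g/1: u = g(false).
Bind u := g(false); no other remaining equation mentions u.
Decompose g/1: v = false.
Bind v := false; no other remaining equation mentions v.
Decompose op/2: h(w) = h(y1),  g(w) = g(m).
Decompose h/1: w = y1.
Bind w := y1; substituting into the one remaining equation that mentions w gives: g(y1) = g(m).
Decompose g/1: y1 = m.
Bind y1 := m; no other remaining equation mentions y1. Substituting into the earlier binding gives w := m.
Decompose op/2: op(p,false) = op(t,false),  h(h(t)) = h(t).
Decompose op/2: p = t,  false = false.
Bind p := t; no other remaining equation mentions p.
Delete trivial equation false = false.
Decompose h/1: h(t) = t.
Occurs check fails: t occurs in h(t); the equation t = h(t) has no finite solution.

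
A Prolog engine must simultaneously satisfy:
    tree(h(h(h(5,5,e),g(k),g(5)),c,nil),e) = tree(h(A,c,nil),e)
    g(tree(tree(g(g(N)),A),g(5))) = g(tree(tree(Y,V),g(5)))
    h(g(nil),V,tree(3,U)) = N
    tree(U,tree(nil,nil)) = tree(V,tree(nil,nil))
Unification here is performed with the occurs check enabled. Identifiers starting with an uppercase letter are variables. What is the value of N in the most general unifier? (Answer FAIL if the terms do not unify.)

Decompose tree/2: h(h(h(5,5,e),g(k),g(5)),c,nil) = h(A,c,nil),  e = e.
Decompose h/3: h(h(5,5,e),g(k),g(5)) = A,  c = c,  nil = nil.
Bind A := h(h(5,5,e),g(k),g(5)); substituting into the one remaining equation that mentions A gives: g(tree(tree(g(g(N)),h(h(5,5,e),g(k),g(5))),g(5))) = g(tree(tree(Y,V),g(5))).
Delete trivial equation c = c.
Delete trivial equation nil = nil.
Delete trivial equation e = e.
Decompose g/1: tree(tree(g(g(N)),h(h(5,5,e),g(k),g(5))),g(5)) = tree(tree(Y,V),g(5)).
Decompose tree/2: tree(g(g(N)),h(h(5,5,e),g(k),g(5))) = tree(Y,V),  g(5) = g(5).
Decompose tree/2: g(g(N)) = Y,  h(h(5,5,e),g(k),g(5)) = V.
Bind Y := g(g(N)); no other remaining equation mentions Y.
Bind V := h(h(5,5,e),g(k),g(5)); substituting into the 2 remaining equations that mention V gives: h(g(nil),h(h(5,5,e),g(k),g(5)),tree(3,U)) = N,  tree(U,tree(nil,nil)) = tree(h(h(5,5,e),g(k),g(5)),tree(nil,nil)).
Delete trivial equation g(5) = g(5).
Bind N := h(g(nil),h(h(5,5,e),g(k),g(5)),tree(3,U)); no other remaining equation mentions N. Substituting into the earlier binding gives Y := g(g(h(g(nil),h(h(5,5,e),g(k),g(5)),tree(3,U)))).
Decompose tree/2: U = h(h(5,5,e),g(k),g(5)),  tree(nil,nil) = tree(nil,nil).
Bind U := h(h(5,5,e),g(k),g(5)); no other remaining equation mentions U. Substituting into the earlier bindings gives Y := g(g(h(g(nil),h(h(5,5,e),g(k),g(5)),tree(3,h(h(5,5,e),g(k),g(5)))))), N := h(g(nil),h(h(5,5,e),g(k),g(5)),tree(3,h(h(5,5,e),g(k),g(5)))).
Delete trivial equation tree(nil,nil) = tree(nil,nil).
MGU = { A ↦ h(h(5,5,e),g(k),g(5)), Y ↦ g(g(h(g(nil),h(h(5,5,e),g(k),g(5)),tree(3,h(h(5,5,e),g(k),g(5)))))), V ↦ h(h(5,5,e),g(k),g(5)), N ↦ h(g(nil),h(h(5,5,e),g(k),g(5)),tree(3,h(h(5,5,e),g(k),g(5)))), U ↦ h(h(5,5,e),g(k),g(5)) }, so N ↦ h(g(nil),h(h(5,5,e),g(k),g(5)),tree(3,h(h(5,5,e),g(k),g(5)))).

h(g(nil),h(h(5,5,e),g(k),g(5)),tree(3,h(h(5,5,e),g(k),g(5))))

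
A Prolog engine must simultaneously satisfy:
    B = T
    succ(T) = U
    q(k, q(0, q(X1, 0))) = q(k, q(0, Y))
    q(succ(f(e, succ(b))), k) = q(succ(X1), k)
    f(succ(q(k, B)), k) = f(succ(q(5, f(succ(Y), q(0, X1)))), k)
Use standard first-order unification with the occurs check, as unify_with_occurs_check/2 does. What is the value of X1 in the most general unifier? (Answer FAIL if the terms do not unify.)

FAIL

Bind B := T; substituting into the one remaining equation that mentions B gives: f(succ(q(k, T)), k) = f(succ(q(5, f(succ(Y), q(0, X1)))), k).
Bind U := succ(T); no other remaining equation mentions U.
Decompose q/2: k = k,  q(0, q(X1, 0)) = q(0, Y).
Delete trivial equation k = k.
Decompose q/2: 0 = 0,  q(X1, 0) = Y.
Delete trivial equation 0 = 0.
Bind Y := q(X1, 0); substituting into the one remaining equation that mentions Y gives: f(succ(q(k, T)), k) = f(succ(q(5, f(succ(q(X1, 0)), q(0, X1)))), k).
Decompose q/2: succ(f(e, succ(b))) = succ(X1),  k = k.
Decompose succ/1: f(e, succ(b)) = X1.
Bind X1 := f(e, succ(b)); substituting into the one remaining equation that mentions X1 gives: f(succ(q(k, T)), k) = f(succ(q(5, f(succ(q(f(e, succ(b)), 0)), q(0, f(e, succ(b)))))), k). Substituting into the earlier binding gives Y := q(f(e, succ(b)), 0).
Delete trivial equation k = k.
Decompose f/2: succ(q(k, T)) = succ(q(5, f(succ(q(f(e, succ(b)), 0)), q(0, f(e, succ(b)))))),  k = k.
Decompose succ/1: q(k, T) = q(5, f(succ(q(f(e, succ(b)), 0)), q(0, f(e, succ(b))))).
Decompose q/2: k = 5,  T = f(succ(q(f(e, succ(b)), 0)), q(0, f(e, succ(b)))).
Clash: constants k and 5 differ; no unifier exists.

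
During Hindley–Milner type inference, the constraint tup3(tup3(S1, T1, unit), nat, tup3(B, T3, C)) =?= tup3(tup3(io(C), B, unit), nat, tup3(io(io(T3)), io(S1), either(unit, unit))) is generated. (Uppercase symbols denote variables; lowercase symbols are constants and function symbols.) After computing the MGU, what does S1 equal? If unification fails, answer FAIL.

io(either(unit, unit))

Decompose tup3/3: tup3(S1, T1, unit) =?= tup3(io(C), B, unit),  nat =?= nat,  tup3(B, T3, C) =?= tup3(io(io(T3)), io(S1), either(unit, unit)).
Decompose tup3/3: S1 =?= io(C),  T1 =?= B,  unit =?= unit.
Bind S1 := io(C); substituting into the one remaining equation that mentions S1 gives: tup3(B, T3, C) =?= tup3(io(io(T3)), io(io(C)), either(unit, unit)).
Bind T1 := B; no other remaining equation mentions T1.
Delete trivial equation unit =?= unit.
Delete trivial equation nat =?= nat.
Decompose tup3/3: B =?= io(io(T3)),  T3 =?= io(io(C)),  C =?= either(unit, unit).
Bind B := io(io(T3)); no other remaining equation mentions B. Substituting into the earlier binding gives T1 := io(io(T3)).
Bind T3 := io(io(C)); no other remaining equation mentions T3. Substituting into the earlier bindings gives T1 := io(io(io(io(C)))), B := io(io(io(io(C)))).
Bind C := either(unit, unit). Substituting into the earlier bindings gives S1 := io(either(unit, unit)), T1 := io(io(io(io(either(unit, unit))))), B := io(io(io(io(either(unit, unit))))), T3 := io(io(either(unit, unit))).
MGU = { S1 ↦ io(either(unit, unit)), T1 ↦ io(io(io(io(either(unit, unit))))), B ↦ io(io(io(io(either(unit, unit))))), T3 ↦ io(io(either(unit, unit))), C ↦ either(unit, unit) }, so S1 ↦ io(either(unit, unit)).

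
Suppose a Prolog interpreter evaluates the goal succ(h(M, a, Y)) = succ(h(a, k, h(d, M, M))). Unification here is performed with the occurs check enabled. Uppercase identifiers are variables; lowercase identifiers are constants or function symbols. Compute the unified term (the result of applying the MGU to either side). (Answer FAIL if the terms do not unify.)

FAIL

Decompose succ/1: h(M, a, Y) = h(a, k, h(d, M, M)).
Decompose h/3: M = a,  a = k,  Y = h(d, M, M).
Bind M := a; substituting into the one remaining equation that mentions M gives: Y = h(d, a, a).
Clash: constants a and k differ; no unifier exists.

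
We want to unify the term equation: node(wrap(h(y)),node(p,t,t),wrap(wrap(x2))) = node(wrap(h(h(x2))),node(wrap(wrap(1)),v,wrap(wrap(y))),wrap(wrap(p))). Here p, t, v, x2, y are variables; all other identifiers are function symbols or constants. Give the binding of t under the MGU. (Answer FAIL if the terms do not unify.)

Decompose node/3: wrap(h(y)) = wrap(h(h(x2))),  node(p,t,t) = node(wrap(wrap(1)),v,wrap(wrap(y))),  wrap(wrap(x2)) = wrap(wrap(p)).
Decompose wrap/1: h(y) = h(h(x2)).
Decompose h/1: y = h(x2).
Bind y := h(x2); substituting into the one remaining equation that mentions y gives: node(p,t,t) = node(wrap(wrap(1)),v,wrap(wrap(h(x2)))).
Decompose node/3: p = wrap(wrap(1)),  t = v,  t = wrap(wrap(h(x2))).
Bind p := wrap(wrap(1)); substituting into the one remaining equation that mentions p gives: wrap(wrap(x2)) = wrap(wrap(wrap(wrap(1)))).
Bind t := v; substituting into the one remaining equation that mentions t gives: v = wrap(wrap(h(x2))).
Bind v := wrap(wrap(h(x2))); no other remaining equation mentions v. Substituting into the earlier binding gives t := wrap(wrap(h(x2))).
Decompose wrap/1: wrap(x2) = wrap(wrap(wrap(1))).
Decompose wrap/1: x2 = wrap(wrap(1)).
Bind x2 := wrap(wrap(1)). Substituting into the earlier bindings gives y := h(wrap(wrap(1))), t := wrap(wrap(h(wrap(wrap(1))))), v := wrap(wrap(h(wrap(wrap(1))))).
MGU = { y -> h(wrap(wrap(1))), p -> wrap(wrap(1)), t -> wrap(wrap(h(wrap(wrap(1))))), v -> wrap(wrap(h(wrap(wrap(1))))), x2 -> wrap(wrap(1)) }, so t -> wrap(wrap(h(wrap(wrap(1))))).

wrap(wrap(h(wrap(wrap(1)))))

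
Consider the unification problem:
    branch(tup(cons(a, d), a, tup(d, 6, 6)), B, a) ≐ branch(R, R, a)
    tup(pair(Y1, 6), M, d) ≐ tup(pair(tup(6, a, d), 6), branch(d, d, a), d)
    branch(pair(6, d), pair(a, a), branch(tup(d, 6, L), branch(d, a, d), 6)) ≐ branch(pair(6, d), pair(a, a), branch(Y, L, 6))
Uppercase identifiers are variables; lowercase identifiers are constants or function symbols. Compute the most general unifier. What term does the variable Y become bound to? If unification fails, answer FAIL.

Decompose branch/3: tup(cons(a, d), a, tup(d, 6, 6)) ≐ R,  B ≐ R,  a ≐ a.
Bind R := tup(cons(a, d), a, tup(d, 6, 6)); substituting into the one remaining equation that mentions R gives: B ≐ tup(cons(a, d), a, tup(d, 6, 6)).
Bind B := tup(cons(a, d), a, tup(d, 6, 6)); no other remaining equation mentions B.
Delete trivial equation a ≐ a.
Decompose tup/3: pair(Y1, 6) ≐ pair(tup(6, a, d), 6),  M ≐ branch(d, d, a),  d ≐ d.
Decompose pair/2: Y1 ≐ tup(6, a, d),  6 ≐ 6.
Bind Y1 := tup(6, a, d); no other remaining equation mentions Y1.
Delete trivial equation 6 ≐ 6.
Bind M := branch(d, d, a); no other remaining equation mentions M.
Delete trivial equation d ≐ d.
Decompose branch/3: pair(6, d) ≐ pair(6, d),  pair(a, a) ≐ pair(a, a),  branch(tup(d, 6, L), branch(d, a, d), 6) ≐ branch(Y, L, 6).
Delete trivial equation pair(6, d) ≐ pair(6, d).
Delete trivial equation pair(a, a) ≐ pair(a, a).
Decompose branch/3: tup(d, 6, L) ≐ Y,  branch(d, a, d) ≐ L,  6 ≐ 6.
Bind Y := tup(d, 6, L); no other remaining equation mentions Y.
Bind L := branch(d, a, d); no other remaining equation mentions L. Substituting into the earlier binding gives Y := tup(d, 6, branch(d, a, d)).
Delete trivial equation 6 ≐ 6.
MGU = { R := tup(cons(a, d), a, tup(d, 6, 6)), B := tup(cons(a, d), a, tup(d, 6, 6)), Y1 := tup(6, a, d), M := branch(d, d, a), Y := tup(d, 6, branch(d, a, d)), L := branch(d, a, d) }, so Y := tup(d, 6, branch(d, a, d)).

tup(d, 6, branch(d, a, d))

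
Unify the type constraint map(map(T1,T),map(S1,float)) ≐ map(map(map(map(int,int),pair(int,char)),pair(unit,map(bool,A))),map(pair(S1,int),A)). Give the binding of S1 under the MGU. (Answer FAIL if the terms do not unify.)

FAIL

Decompose map/2: map(T1,T) ≐ map(map(map(int,int),pair(int,char)),pair(unit,map(bool,A))),  map(S1,float) ≐ map(pair(S1,int),A).
Decompose map/2: T1 ≐ map(map(int,int),pair(int,char)),  T ≐ pair(unit,map(bool,A)).
Bind T1 := map(map(int,int),pair(int,char)); no other remaining equation mentions T1.
Bind T := pair(unit,map(bool,A)); no other remaining equation mentions T.
Decompose map/2: S1 ≐ pair(S1,int),  float ≐ A.
Occurs check fails: S1 occurs in pair(S1,int); the equation S1 ≐ pair(S1,int) has no finite solution.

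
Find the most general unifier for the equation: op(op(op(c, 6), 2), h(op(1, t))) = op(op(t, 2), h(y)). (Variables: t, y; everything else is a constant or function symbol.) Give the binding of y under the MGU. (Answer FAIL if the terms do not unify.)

op(1, op(c, 6))

Decompose op/2: op(op(c, 6), 2) = op(t, 2),  h(op(1, t)) = h(y).
Decompose op/2: op(c, 6) = t,  2 = 2.
Bind t := op(c, 6); substituting into the one remaining equation that mentions t gives: h(op(1, op(c, 6))) = h(y).
Delete trivial equation 2 = 2.
Decompose h/1: op(1, op(c, 6)) = y.
Bind y := op(1, op(c, 6)).
MGU = { t := op(c, 6), y := op(1, op(c, 6)) }, so y := op(1, op(c, 6)).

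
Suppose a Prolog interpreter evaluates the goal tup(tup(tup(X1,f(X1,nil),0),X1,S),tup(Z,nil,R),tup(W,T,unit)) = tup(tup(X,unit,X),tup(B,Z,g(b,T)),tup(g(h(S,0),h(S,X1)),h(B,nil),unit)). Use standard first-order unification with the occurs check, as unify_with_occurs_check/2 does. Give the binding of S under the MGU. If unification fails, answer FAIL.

Decompose tup/3: tup(tup(X1,f(X1,nil),0),X1,S) = tup(X,unit,X),  tup(Z,nil,R) = tup(B,Z,g(b,T)),  tup(W,T,unit) = tup(g(h(S,0),h(S,X1)),h(B,nil),unit).
Decompose tup/3: tup(X1,f(X1,nil),0) = X,  X1 = unit,  S = X.
Bind X := tup(X1,f(X1,nil),0); substituting into the one remaining equation that mentions X gives: S = tup(X1,f(X1,nil),0).
Bind X1 := unit; substituting into the 2 remaining equations that mention X1 gives: S = tup(unit,f(unit,nil),0),  tup(W,T,unit) = tup(g(h(S,0),h(S,unit)),h(B,nil),unit). Substituting into the earlier binding gives X := tup(unit,f(unit,nil),0).
Bind S := tup(unit,f(unit,nil),0); substituting into the one remaining equation that mentions S gives: tup(W,T,unit) = tup(g(h(tup(unit,f(unit,nil),0),0),h(tup(unit,f(unit,nil),0),unit)),h(B,nil),unit).
Decompose tup/3: Z = B,  nil = Z,  R = g(b,T).
Bind Z := B; substituting into the one remaining equation that mentions Z gives: nil = B.
Bind B := nil; substituting into the one remaining equation that mentions B gives: tup(W,T,unit) = tup(g(h(tup(unit,f(unit,nil),0),0),h(tup(unit,f(unit,nil),0),unit)),h(nil,nil),unit). Substituting into the earlier binding gives Z := nil.
Bind R := g(b,T); no other remaining equation mentions R.
Decompose tup/3: W = g(h(tup(unit,f(unit,nil),0),0),h(tup(unit,f(unit,nil),0),unit)),  T = h(nil,nil),  unit = unit.
Bind W := g(h(tup(unit,f(unit,nil),0),0),h(tup(unit,f(unit,nil),0),unit)); no other remaining equation mentions W.
Bind T := h(nil,nil); no other remaining equation mentions T. Substituting into the earlier binding gives R := g(b,h(nil,nil)).
Delete trivial equation unit = unit.
MGU = { X -> tup(unit,f(unit,nil),0), X1 -> unit, S -> tup(unit,f(unit,nil),0), Z -> nil, B -> nil, R -> g(b,h(nil,nil)), W -> g(h(tup(unit,f(unit,nil),0),0),h(tup(unit,f(unit,nil),0),unit)), T -> h(nil,nil) }, so S -> tup(unit,f(unit,nil),0).

tup(unit,f(unit,nil),0)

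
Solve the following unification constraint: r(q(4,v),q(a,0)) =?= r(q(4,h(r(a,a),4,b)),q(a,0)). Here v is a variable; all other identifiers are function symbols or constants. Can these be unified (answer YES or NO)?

YES

Decompose r/2: q(4,v) =?= q(4,h(r(a,a),4,b)),  q(a,0) =?= q(a,0).
Decompose q/2: 4 =?= 4,  v =?= h(r(a,a),4,b).
Delete trivial equation 4 =?= 4.
Bind v := h(r(a,a),4,b); no other remaining equation mentions v.
Delete trivial equation q(a,0) =?= q(a,0).
No equations remain and no clash or occurs-check failure arose, so a unifier exists.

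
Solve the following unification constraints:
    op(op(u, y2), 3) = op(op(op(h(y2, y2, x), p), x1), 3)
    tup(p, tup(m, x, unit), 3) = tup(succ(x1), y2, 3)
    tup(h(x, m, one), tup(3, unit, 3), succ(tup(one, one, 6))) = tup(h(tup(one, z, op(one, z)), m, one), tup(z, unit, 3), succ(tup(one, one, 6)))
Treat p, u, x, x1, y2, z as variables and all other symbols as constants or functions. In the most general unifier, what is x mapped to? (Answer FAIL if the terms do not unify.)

Decompose op/2: op(u, y2) = op(op(h(y2, y2, x), p), x1),  3 = 3.
Decompose op/2: u = op(h(y2, y2, x), p),  y2 = x1.
Bind u := op(h(y2, y2, x), p); no other remaining equation mentions u.
Bind y2 := x1; substituting into the one remaining equation that mentions y2 gives: tup(p, tup(m, x, unit), 3) = tup(succ(x1), x1, 3). Substituting into the earlier binding gives u := op(h(x1, x1, x), p).
Delete trivial equation 3 = 3.
Decompose tup/3: p = succ(x1),  tup(m, x, unit) = x1,  3 = 3.
Bind p := succ(x1); no other remaining equation mentions p. Substituting into the earlier binding gives u := op(h(x1, x1, x), succ(x1)).
Bind x1 := tup(m, x, unit); no other remaining equation mentions x1. Substituting into the earlier bindings gives u := op(h(tup(m, x, unit), tup(m, x, unit), x), succ(tup(m, x, unit))), y2 := tup(m, x, unit), p := succ(tup(m, x, unit)).
Delete trivial equation 3 = 3.
Decompose tup/3: h(x, m, one) = h(tup(one, z, op(one, z)), m, one),  tup(3, unit, 3) = tup(z, unit, 3),  succ(tup(one, one, 6)) = succ(tup(one, one, 6)).
Decompose h/3: x = tup(one, z, op(one, z)),  m = m,  one = one.
Bind x := tup(one, z, op(one, z)); no other remaining equation mentions x. Substituting into the earlier bindings gives u := op(h(tup(m, tup(one, z, op(one, z)), unit), tup(m, tup(one, z, op(one, z)), unit), tup(one, z, op(one, z))), succ(tup(m, tup(one, z, op(one, z)), unit))), y2 := tup(m, tup(one, z, op(one, z)), unit), p := succ(tup(m, tup(one, z, op(one, z)), unit)), x1 := tup(m, tup(one, z, op(one, z)), unit).
Delete trivial equation m = m.
Delete trivial equation one = one.
Decompose tup/3: 3 = z,  unit = unit,  3 = 3.
Bind z := 3; no other remaining equation mentions z. Substituting into the earlier bindings gives u := op(h(tup(m, tup(one, 3, op(one, 3)), unit), tup(m, tup(one, 3, op(one, 3)), unit), tup(one, 3, op(one, 3))), succ(tup(m, tup(one, 3, op(one, 3)), unit))), y2 := tup(m, tup(one, 3, op(one, 3)), unit), p := succ(tup(m, tup(one, 3, op(one, 3)), unit)), x1 := tup(m, tup(one, 3, op(one, 3)), unit), x := tup(one, 3, op(one, 3)).
Delete trivial equation unit = unit.
Delete trivial equation 3 = 3.
Delete trivial equation succ(tup(one, one, 6)) = succ(tup(one, one, 6)).
MGU = { u ↦ op(h(tup(m, tup(one, 3, op(one, 3)), unit), tup(m, tup(one, 3, op(one, 3)), unit), tup(one, 3, op(one, 3))), succ(tup(m, tup(one, 3, op(one, 3)), unit))), y2 ↦ tup(m, tup(one, 3, op(one, 3)), unit), p ↦ succ(tup(m, tup(one, 3, op(one, 3)), unit)), x1 ↦ tup(m, tup(one, 3, op(one, 3)), unit), x ↦ tup(one, 3, op(one, 3)), z ↦ 3 }, so x ↦ tup(one, 3, op(one, 3)).

tup(one, 3, op(one, 3))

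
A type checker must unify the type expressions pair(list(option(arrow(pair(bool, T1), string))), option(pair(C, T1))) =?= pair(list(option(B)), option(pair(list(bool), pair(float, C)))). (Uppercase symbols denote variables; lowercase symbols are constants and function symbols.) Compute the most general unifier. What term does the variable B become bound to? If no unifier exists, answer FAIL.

arrow(pair(bool, pair(float, list(bool))), string)

Decompose pair/2: list(option(arrow(pair(bool, T1), string))) =?= list(option(B)),  option(pair(C, T1)) =?= option(pair(list(bool), pair(float, C))).
Decompose list/1: option(arrow(pair(bool, T1), string)) =?= option(B).
Decompose option/1: arrow(pair(bool, T1), string) =?= B.
Bind B := arrow(pair(bool, T1), string); no other remaining equation mentions B.
Decompose option/1: pair(C, T1) =?= pair(list(bool), pair(float, C)).
Decompose pair/2: C =?= list(bool),  T1 =?= pair(float, C).
Bind C := list(bool); substituting into the remaining equation gives: T1 =?= pair(float, list(bool)).
Bind T1 := pair(float, list(bool)). Substituting into the earlier binding gives B := arrow(pair(bool, pair(float, list(bool))), string).
MGU = { B ↦ arrow(pair(bool, pair(float, list(bool))), string), C ↦ list(bool), T1 ↦ pair(float, list(bool)) }, so B ↦ arrow(pair(bool, pair(float, list(bool))), string).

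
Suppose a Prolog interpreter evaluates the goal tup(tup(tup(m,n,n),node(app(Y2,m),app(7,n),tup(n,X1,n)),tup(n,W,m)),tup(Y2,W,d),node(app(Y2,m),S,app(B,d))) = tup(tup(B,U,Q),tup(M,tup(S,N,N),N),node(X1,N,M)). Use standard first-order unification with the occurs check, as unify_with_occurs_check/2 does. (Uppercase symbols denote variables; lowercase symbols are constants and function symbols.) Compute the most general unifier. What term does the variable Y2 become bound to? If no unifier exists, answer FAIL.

Decompose tup/3: tup(tup(m,n,n),node(app(Y2,m),app(7,n),tup(n,X1,n)),tup(n,W,m)) = tup(B,U,Q),  tup(Y2,W,d) = tup(M,tup(S,N,N),N),  node(app(Y2,m),S,app(B,d)) = node(X1,N,M).
Decompose tup/3: tup(m,n,n) = B,  node(app(Y2,m),app(7,n),tup(n,X1,n)) = U,  tup(n,W,m) = Q.
Bind B := tup(m,n,n); substituting into the one remaining equation that mentions B gives: node(app(Y2,m),S,app(tup(m,n,n),d)) = node(X1,N,M).
Bind U := node(app(Y2,m),app(7,n),tup(n,X1,n)); no other remaining equation mentions U.
Bind Q := tup(n,W,m); no other remaining equation mentions Q.
Decompose tup/3: Y2 = M,  W = tup(S,N,N),  d = N.
Bind Y2 := M; substituting into the one remaining equation that mentions Y2 gives: node(app(M,m),S,app(tup(m,n,n),d)) = node(X1,N,M). Substituting into the earlier binding gives U := node(app(M,m),app(7,n),tup(n,X1,n)).
Bind W := tup(S,N,N); no other remaining equation mentions W. Substituting into the earlier binding gives Q := tup(n,tup(S,N,N),m).
Bind N := d; substituting into the remaining equation gives: node(app(M,m),S,app(tup(m,n,n),d)) = node(X1,d,M). Substituting into the earlier bindings gives Q := tup(n,tup(S,d,d),m), W := tup(S,d,d).
Decompose node/3: app(M,m) = X1,  S = d,  app(tup(m,n,n),d) = M.
Bind X1 := app(M,m); no other remaining equation mentions X1. Substituting into the earlier binding gives U := node(app(M,m),app(7,n),tup(n,app(M,m),n)).
Bind S := d; no other remaining equation mentions S. Substituting into the earlier bindings gives Q := tup(n,tup(d,d,d),m), W := tup(d,d,d).
Bind M := app(tup(m,n,n),d). Substituting into the earlier bindings gives U := node(app(app(tup(m,n,n),d),m),app(7,n),tup(n,app(app(tup(m,n,n),d),m),n)), Y2 := app(tup(m,n,n),d), X1 := app(app(tup(m,n,n),d),m).
MGU = { B = tup(m,n,n), U = node(app(app(tup(m,n,n),d),m),app(7,n),tup(n,app(app(tup(m,n,n),d),m),n)), Q = tup(n,tup(d,d,d),m), Y2 = app(tup(m,n,n),d), W = tup(d,d,d), N = d, X1 = app(app(tup(m,n,n),d),m), S = d, M = app(tup(m,n,n),d) }, so Y2 = app(tup(m,n,n),d).

app(tup(m,n,n),d)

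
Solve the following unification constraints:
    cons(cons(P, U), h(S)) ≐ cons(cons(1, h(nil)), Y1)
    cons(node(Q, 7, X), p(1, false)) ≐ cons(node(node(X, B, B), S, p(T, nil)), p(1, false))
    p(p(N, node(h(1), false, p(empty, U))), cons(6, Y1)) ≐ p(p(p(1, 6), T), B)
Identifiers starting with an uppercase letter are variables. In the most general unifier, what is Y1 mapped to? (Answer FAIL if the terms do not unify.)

Decompose cons/2: cons(P, U) ≐ cons(1, h(nil)),  h(S) ≐ Y1.
Decompose cons/2: P ≐ 1,  U ≐ h(nil).
Bind P := 1; no other remaining equation mentions P.
Bind U := h(nil); substituting into the one remaining equation that mentions U gives: p(p(N, node(h(1), false, p(empty, h(nil)))), cons(6, Y1)) ≐ p(p(p(1, 6), T), B).
Bind Y1 := h(S); substituting into the one remaining equation that mentions Y1 gives: p(p(N, node(h(1), false, p(empty, h(nil)))), cons(6, h(S))) ≐ p(p(p(1, 6), T), B).
Decompose cons/2: node(Q, 7, X) ≐ node(node(X, B, B), S, p(T, nil)),  p(1, false) ≐ p(1, false).
Decompose node/3: Q ≐ node(X, B, B),  7 ≐ S,  X ≐ p(T, nil).
Bind Q := node(X, B, B); no other remaining equation mentions Q.
Bind S := 7; substituting into the one remaining equation that mentions S gives: p(p(N, node(h(1), false, p(empty, h(nil)))), cons(6, h(7))) ≐ p(p(p(1, 6), T), B). Substituting into the earlier binding gives Y1 := h(7).
Bind X := p(T, nil); no other remaining equation mentions X. Substituting into the earlier binding gives Q := node(p(T, nil), B, B).
Delete trivial equation p(1, false) ≐ p(1, false).
Decompose p/2: p(N, node(h(1), false, p(empty, h(nil)))) ≐ p(p(1, 6), T),  cons(6, h(7)) ≐ B.
Decompose p/2: N ≐ p(1, 6),  node(h(1), false, p(empty, h(nil))) ≐ T.
Bind N := p(1, 6); no other remaining equation mentions N.
Bind T := node(h(1), false, p(empty, h(nil))); no other remaining equation mentions T. Substituting into the earlier bindings gives Q := node(p(node(h(1), false, p(empty, h(nil))), nil), B, B), X := p(node(h(1), false, p(empty, h(nil))), nil).
Bind B := cons(6, h(7)). Substituting into the earlier binding gives Q := node(p(node(h(1), false, p(empty, h(nil))), nil), cons(6, h(7)), cons(6, h(7))).
MGU = { P -> 1, U -> h(nil), Y1 -> h(7), Q -> node(p(node(h(1), false, p(empty, h(nil))), nil), cons(6, h(7)), cons(6, h(7))), S -> 7, X -> p(node(h(1), false, p(empty, h(nil))), nil), N -> p(1, 6), T -> node(h(1), false, p(empty, h(nil))), B -> cons(6, h(7)) }, so Y1 -> h(7).

h(7)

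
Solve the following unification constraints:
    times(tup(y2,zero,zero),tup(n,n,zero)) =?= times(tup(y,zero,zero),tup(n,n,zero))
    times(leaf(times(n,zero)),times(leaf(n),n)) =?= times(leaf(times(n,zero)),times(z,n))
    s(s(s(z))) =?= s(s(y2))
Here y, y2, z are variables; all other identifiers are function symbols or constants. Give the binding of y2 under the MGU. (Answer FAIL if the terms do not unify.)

Decompose times/2: tup(y2,zero,zero) =?= tup(y,zero,zero),  tup(n,n,zero) =?= tup(n,n,zero).
Decompose tup/3: y2 =?= y,  zero =?= zero,  zero =?= zero.
Bind y2 := y; substituting into the one remaining equation that mentions y2 gives: s(s(s(z))) =?= s(s(y)).
Delete trivial equation zero =?= zero.
Delete trivial equation zero =?= zero.
Delete trivial equation tup(n,n,zero) =?= tup(n,n,zero).
Decompose times/2: leaf(times(n,zero)) =?= leaf(times(n,zero)),  times(leaf(n),n) =?= times(z,n).
Delete trivial equation leaf(times(n,zero)) =?= leaf(times(n,zero)).
Decompose times/2: leaf(n) =?= z,  n =?= n.
Bind z := leaf(n); substituting into the one remaining equation that mentions z gives: s(s(s(leaf(n)))) =?= s(s(y)).
Delete trivial equation n =?= n.
Decompose s/1: s(s(leaf(n))) =?= s(y).
Decompose s/1: s(leaf(n)) =?= y.
Bind y := s(leaf(n)). Substituting into the earlier binding gives y2 := s(leaf(n)).
MGU = { y2 ↦ s(leaf(n)), z ↦ leaf(n), y ↦ s(leaf(n)) }, so y2 ↦ s(leaf(n)).

s(leaf(n))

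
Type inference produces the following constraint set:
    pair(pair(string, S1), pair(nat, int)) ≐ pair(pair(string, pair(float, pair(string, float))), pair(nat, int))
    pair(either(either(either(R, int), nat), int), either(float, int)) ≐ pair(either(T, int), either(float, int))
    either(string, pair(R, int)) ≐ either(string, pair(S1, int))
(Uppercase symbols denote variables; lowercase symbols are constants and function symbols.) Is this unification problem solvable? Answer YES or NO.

YES

Decompose pair/2: pair(string, S1) ≐ pair(string, pair(float, pair(string, float))),  pair(nat, int) ≐ pair(nat, int).
Decompose pair/2: string ≐ string,  S1 ≐ pair(float, pair(string, float)).
Delete trivial equation string ≐ string.
Bind S1 := pair(float, pair(string, float)); substituting into the one remaining equation that mentions S1 gives: either(string, pair(R, int)) ≐ either(string, pair(pair(float, pair(string, float)), int)).
Delete trivial equation pair(nat, int) ≐ pair(nat, int).
Decompose pair/2: either(either(either(R, int), nat), int) ≐ either(T, int),  either(float, int) ≐ either(float, int).
Decompose either/2: either(either(R, int), nat) ≐ T,  int ≐ int.
Bind T := either(either(R, int), nat); no other remaining equation mentions T.
Delete trivial equation int ≐ int.
Delete trivial equation either(float, int) ≐ either(float, int).
Decompose either/2: string ≐ string,  pair(R, int) ≐ pair(pair(float, pair(string, float)), int).
Delete trivial equation string ≐ string.
Decompose pair/2: R ≐ pair(float, pair(string, float)),  int ≐ int.
Bind R := pair(float, pair(string, float)); no other remaining equation mentions R. Substituting into the earlier binding gives T := either(either(pair(float, pair(string, float)), int), nat).
Delete trivial equation int ≐ int.
No equations remain and no clash or occurs-check failure arose, so a unifier exists.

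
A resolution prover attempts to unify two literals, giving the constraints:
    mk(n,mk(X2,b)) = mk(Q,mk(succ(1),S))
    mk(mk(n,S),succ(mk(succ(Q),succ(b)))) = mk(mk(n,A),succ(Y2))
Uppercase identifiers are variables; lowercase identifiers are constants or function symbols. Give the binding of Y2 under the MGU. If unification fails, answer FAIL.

Decompose mk/2: n = Q,  mk(X2,b) = mk(succ(1),S).
Bind Q := n; substituting into the one remaining equation that mentions Q gives: mk(mk(n,S),succ(mk(succ(n),succ(b)))) = mk(mk(n,A),succ(Y2)).
Decompose mk/2: X2 = succ(1),  b = S.
Bind X2 := succ(1); no other remaining equation mentions X2.
Bind S := b; substituting into the remaining equation gives: mk(mk(n,b),succ(mk(succ(n),succ(b)))) = mk(mk(n,A),succ(Y2)).
Decompose mk/2: mk(n,b) = mk(n,A),  succ(mk(succ(n),succ(b))) = succ(Y2).
Decompose mk/2: n = n,  b = A.
Delete trivial equation n = n.
Bind A := b; no other remaining equation mentions A.
Decompose succ/1: mk(succ(n),succ(b)) = Y2.
Bind Y2 := mk(succ(n),succ(b)).
MGU = { Q := n, X2 := succ(1), S := b, A := b, Y2 := mk(succ(n),succ(b)) }, so Y2 := mk(succ(n),succ(b)).

mk(succ(n),succ(b))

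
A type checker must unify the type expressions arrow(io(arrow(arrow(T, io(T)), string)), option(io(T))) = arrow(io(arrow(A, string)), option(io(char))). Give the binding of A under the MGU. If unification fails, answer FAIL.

Decompose arrow/2: io(arrow(arrow(T, io(T)), string)) = io(arrow(A, string)),  option(io(T)) = option(io(char)).
Decompose io/1: arrow(arrow(T, io(T)), string) = arrow(A, string).
Decompose arrow/2: arrow(T, io(T)) = A,  string = string.
Bind A := arrow(T, io(T)); no other remaining equation mentions A.
Delete trivial equation string = string.
Decompose option/1: io(T) = io(char).
Decompose io/1: T = char.
Bind T := char. Substituting into the earlier binding gives A := arrow(char, io(char)).
MGU = { A := arrow(char, io(char)), T := char }, so A := arrow(char, io(char)).

arrow(char, io(char))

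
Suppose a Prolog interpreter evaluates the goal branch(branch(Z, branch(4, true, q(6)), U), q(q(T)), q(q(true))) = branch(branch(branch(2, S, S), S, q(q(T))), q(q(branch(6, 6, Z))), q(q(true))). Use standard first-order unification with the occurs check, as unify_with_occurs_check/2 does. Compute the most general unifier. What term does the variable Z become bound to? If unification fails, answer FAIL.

branch(2, branch(4, true, q(6)), branch(4, true, q(6)))

Decompose branch/3: branch(Z, branch(4, true, q(6)), U) = branch(branch(2, S, S), S, q(q(T))),  q(q(T)) = q(q(branch(6, 6, Z))),  q(q(true)) = q(q(true)).
Decompose branch/3: Z = branch(2, S, S),  branch(4, true, q(6)) = S,  U = q(q(T)).
Bind Z := branch(2, S, S); substituting into the one remaining equation that mentions Z gives: q(q(T)) = q(q(branch(6, 6, branch(2, S, S)))).
Bind S := branch(4, true, q(6)); substituting into the one remaining equation that mentions S gives: q(q(T)) = q(q(branch(6, 6, branch(2, branch(4, true, q(6)), branch(4, true, q(6)))))). Substituting into the earlier binding gives Z := branch(2, branch(4, true, q(6)), branch(4, true, q(6))).
Bind U := q(q(T)); no other remaining equation mentions U.
Decompose q/1: q(T) = q(branch(6, 6, branch(2, branch(4, true, q(6)), branch(4, true, q(6))))).
Decompose q/1: T = branch(6, 6, branch(2, branch(4, true, q(6)), branch(4, true, q(6)))).
Bind T := branch(6, 6, branch(2, branch(4, true, q(6)), branch(4, true, q(6)))); no other remaining equation mentions T. Substituting into the earlier binding gives U := q(q(branch(6, 6, branch(2, branch(4, true, q(6)), branch(4, true, q(6)))))).
Delete trivial equation q(q(true)) = q(q(true)).
MGU = { Z = branch(2, branch(4, true, q(6)), branch(4, true, q(6))), S = branch(4, true, q(6)), U = q(q(branch(6, 6, branch(2, branch(4, true, q(6)), branch(4, true, q(6)))))), T = branch(6, 6, branch(2, branch(4, true, q(6)), branch(4, true, q(6)))) }, so Z = branch(2, branch(4, true, q(6)), branch(4, true, q(6))).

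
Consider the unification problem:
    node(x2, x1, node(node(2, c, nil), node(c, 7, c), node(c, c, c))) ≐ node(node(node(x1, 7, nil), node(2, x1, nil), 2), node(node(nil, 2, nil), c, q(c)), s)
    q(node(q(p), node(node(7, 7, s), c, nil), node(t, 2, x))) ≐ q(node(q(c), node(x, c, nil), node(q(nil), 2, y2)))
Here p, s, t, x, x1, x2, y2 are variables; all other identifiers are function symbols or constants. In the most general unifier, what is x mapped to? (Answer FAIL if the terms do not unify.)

Decompose node/3: x2 ≐ node(node(x1, 7, nil), node(2, x1, nil), 2),  x1 ≐ node(node(nil, 2, nil), c, q(c)),  node(node(2, c, nil), node(c, 7, c), node(c, c, c)) ≐ s.
Bind x2 := node(node(x1, 7, nil), node(2, x1, nil), 2); no other remaining equation mentions x2.
Bind x1 := node(node(nil, 2, nil), c, q(c)); no other remaining equation mentions x1. Substituting into the earlier binding gives x2 := node(node(node(node(nil, 2, nil), c, q(c)), 7, nil), node(2, node(node(nil, 2, nil), c, q(c)), nil), 2).
Bind s := node(node(2, c, nil), node(c, 7, c), node(c, c, c)); substituting into the remaining equation gives: q(node(q(p), node(node(7, 7, node(node(2, c, nil), node(c, 7, c), node(c, c, c))), c, nil), node(t, 2, x))) ≐ q(node(q(c), node(x, c, nil), node(q(nil), 2, y2))).
Decompose q/1: node(q(p), node(node(7, 7, node(node(2, c, nil), node(c, 7, c), node(c, c, c))), c, nil), node(t, 2, x)) ≐ node(q(c), node(x, c, nil), node(q(nil), 2, y2)).
Decompose node/3: q(p) ≐ q(c),  node(node(7, 7, node(node(2, c, nil), node(c, 7, c), node(c, c, c))), c, nil) ≐ node(x, c, nil),  node(t, 2, x) ≐ node(q(nil), 2, y2).
Decompose q/1: p ≐ c.
Bind p := c; no other remaining equation mentions p.
Decompose node/3: node(7, 7, node(node(2, c, nil), node(c, 7, c), node(c, c, c))) ≐ x,  c ≐ c,  nil ≐ nil.
Bind x := node(7, 7, node(node(2, c, nil), node(c, 7, c), node(c, c, c))); substituting into the one remaining equation that mentions x gives: node(t, 2, node(7, 7, node(node(2, c, nil), node(c, 7, c), node(c, c, c)))) ≐ node(q(nil), 2, y2).
Delete trivial equation c ≐ c.
Delete trivial equation nil ≐ nil.
Decompose node/3: t ≐ q(nil),  2 ≐ 2,  node(7, 7, node(node(2, c, nil), node(c, 7, c), node(c, c, c))) ≐ y2.
Bind t := q(nil); no other remaining equation mentions t.
Delete trivial equation 2 ≐ 2.
Bind y2 := node(7, 7, node(node(2, c, nil), node(c, 7, c), node(c, c, c))).
MGU = { x2 -> node(node(node(node(nil, 2, nil), c, q(c)), 7, nil), node(2, node(node(nil, 2, nil), c, q(c)), nil), 2), x1 -> node(node(nil, 2, nil), c, q(c)), s -> node(node(2, c, nil), node(c, 7, c), node(c, c, c)), p -> c, x -> node(7, 7, node(node(2, c, nil), node(c, 7, c), node(c, c, c))), t -> q(nil), y2 -> node(7, 7, node(node(2, c, nil), node(c, 7, c), node(c, c, c))) }, so x -> node(7, 7, node(node(2, c, nil), node(c, 7, c), node(c, c, c))).

node(7, 7, node(node(2, c, nil), node(c, 7, c), node(c, c, c)))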